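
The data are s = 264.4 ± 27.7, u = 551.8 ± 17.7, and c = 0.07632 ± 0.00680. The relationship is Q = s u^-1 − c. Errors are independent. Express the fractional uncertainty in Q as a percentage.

13.1%

Let p = s·u^-1 = 0.4792. δp/p = √((1·δs/s)² + (-1·δu/u)²) = √(0.0110 + 0.00103) = 0.110, so δp = 0.0525.
Q = p − c: δQ = √(δp² + δc²) = √(0.00276 + 4.62e-05) = 0.0529
Q = 0.4028, so δQ/Q = 0.0529/0.4028 = 0.131.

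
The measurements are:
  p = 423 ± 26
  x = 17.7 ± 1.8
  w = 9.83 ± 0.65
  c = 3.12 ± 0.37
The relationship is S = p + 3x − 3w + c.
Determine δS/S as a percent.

5.92%

S is a linear combination, so absolute uncertainties add in quadrature:
  (δp)² = 676;  (3·δx)² = 29.2;  (3·δw)² = 3.80;  (δc)² = 0.137
δS = √(709) = 26.6
S = 450, so δS/S = 26.6/450 = 0.0592.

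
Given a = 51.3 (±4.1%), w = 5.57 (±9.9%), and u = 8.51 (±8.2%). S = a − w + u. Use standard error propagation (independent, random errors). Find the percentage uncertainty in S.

Sums and differences: (δS)² = Σ (cᵢ δxᵢ)².
  (δa)² = 4.42;  (δw)² = 0.304;  (δu)² = 0.487
δS = √(5.21) = 2.28
S = 54.2, so δS/S = 2.28/54.2 = 0.0421.

4.21%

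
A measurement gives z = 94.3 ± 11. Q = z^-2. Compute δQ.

Each factor contributes (exponent × relative error)² to (δQ/Q)²:
  (-2·δz/z)² = (-2×0.117)² = 0.0544
δQ/Q = √(0.0544) = 0.233
Q = 0.000112, so δQ = 0.233 × 0.000112 = 2.62e-05.

2.62e-05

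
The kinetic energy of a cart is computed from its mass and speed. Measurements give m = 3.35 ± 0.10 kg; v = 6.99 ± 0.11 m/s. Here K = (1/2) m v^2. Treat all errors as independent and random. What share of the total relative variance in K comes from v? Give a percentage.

(δK/K)² = (1·δm/m)² + (2·δv/v)²
  m term: (1×0.0299)² = 0.000891
  v term: (2×0.0157)² = 0.000991
Total = 0.00188. Share from v = 0.000991/0.00188 = 0.526.

52.6%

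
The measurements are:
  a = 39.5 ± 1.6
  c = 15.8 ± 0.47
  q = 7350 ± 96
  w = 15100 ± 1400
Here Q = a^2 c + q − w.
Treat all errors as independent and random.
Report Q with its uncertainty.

16900 ± 2550

Let p = a^2·c = 24700. δp/p = √((2·δa/a)² + (1·δc/c)²) = √(0.00656 + 0.000885) = 0.0863, so δp = 2130.
Q = p + q − w: δQ = √(δp² + δq² + δw²) = √(4.53e+06 + 9220 + 1.96e+06) = 2550
Q = 16900.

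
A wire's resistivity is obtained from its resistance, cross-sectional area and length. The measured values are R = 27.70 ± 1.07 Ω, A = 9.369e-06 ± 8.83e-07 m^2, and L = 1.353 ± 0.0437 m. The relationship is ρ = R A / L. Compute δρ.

2.05e-05 Ω·m

Relative error in a monomial: (δρ/ρ)² = Σ (nᵢ · δxᵢ/xᵢ)².
  (1·δR/R)² = (1×0.0386)² = 0.00149;  (1·δA/A)² = (1×0.0942)² = 0.00888;  (-1·δL/L)² = (-1×0.0323)² = 0.00104
δρ/ρ = √(0.0114) = 0.107
ρ = 0.0001918 Ω·m, so δρ = 0.107 × 0.0001918 = 2.05e-05 Ω·m.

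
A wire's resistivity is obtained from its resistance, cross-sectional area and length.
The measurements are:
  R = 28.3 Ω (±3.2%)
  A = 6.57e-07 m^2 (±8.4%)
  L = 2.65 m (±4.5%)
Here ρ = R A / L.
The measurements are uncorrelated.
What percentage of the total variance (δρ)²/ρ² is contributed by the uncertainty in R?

(δρ/ρ)² = (1·δR/R)² + (1·δA/A)² + (-1·δL/L)²
  R term: (1×0.0320)² = 0.00102
  A term: (1×0.0840)² = 0.00706
  L term: (-1×0.0450)² = 0.00202
Total = 0.0101. Share from R = 0.00102/0.0101 = 0.101.

10.1%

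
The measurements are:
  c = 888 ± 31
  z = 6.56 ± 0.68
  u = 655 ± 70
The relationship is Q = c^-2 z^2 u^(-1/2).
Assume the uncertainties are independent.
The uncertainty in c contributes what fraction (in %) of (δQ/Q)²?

9.61%

(δQ/Q)² = (-2·δc/c)² + (2·δz/z)² + (−½·δu/u)²
  c term: (-2×0.0349)² = 0.00487
  z term: (2×0.104)² = 0.0430
  u term: (-0.5×0.107)² = 0.00286
Total = 0.0507. Share from c = 0.00487/0.0507 = 0.0961.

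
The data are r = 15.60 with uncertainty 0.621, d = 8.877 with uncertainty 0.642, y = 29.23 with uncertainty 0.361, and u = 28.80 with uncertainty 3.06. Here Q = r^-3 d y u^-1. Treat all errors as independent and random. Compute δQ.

0.000417

Since Q is a product/quotient, work with relative uncertainties:
  (-3·δr/r)² = (-3×0.0398)² = 0.0143;  (1·δd/d)² = (1×0.0723)² = 0.00523;  (1·δy/y)² = (1×0.0124)² = 0.000153;  (-1·δu/u)² = (-1×0.106)² = 0.0113
δQ/Q = √(0.0309) = 0.176
Q = 0.002373, so δQ = 0.176 × 0.002373 = 0.000417.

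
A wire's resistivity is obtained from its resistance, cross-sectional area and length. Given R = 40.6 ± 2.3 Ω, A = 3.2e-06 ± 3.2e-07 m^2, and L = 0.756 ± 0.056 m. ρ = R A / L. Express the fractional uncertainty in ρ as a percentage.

13.7%

Since ρ is a product/quotient, work with relative uncertainties:
  (1·δR/R)² = (1×0.0567)² = 0.00321;  (1·δA/A)² = (1×0.100)² = 0.0100;  (-1·δL/L)² = (-1×0.0741)² = 0.00549
δρ/ρ = √(0.0187) = 0.137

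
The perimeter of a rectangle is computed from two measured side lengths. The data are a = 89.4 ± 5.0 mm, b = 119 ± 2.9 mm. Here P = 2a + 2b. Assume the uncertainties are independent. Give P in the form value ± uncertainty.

417 ± 11.6 mm

Sums and differences: (δP)² = Σ (cᵢ δxᵢ)².
  (2·δa)² = 100;  (2·δb)² = 33.6
δP = √(134) = 11.6 mm
P = 417 mm.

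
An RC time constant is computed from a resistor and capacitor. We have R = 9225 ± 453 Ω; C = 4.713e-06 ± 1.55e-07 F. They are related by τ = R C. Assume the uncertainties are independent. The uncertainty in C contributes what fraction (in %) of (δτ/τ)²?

31.0%

(δτ/τ)² = (1·δR/R)² + (1·δC/C)²
  R term: (1×0.0491)² = 0.00241
  C term: (1×0.0329)² = 0.00108
Total = 0.00349. Share from C = 0.00108/0.00349 = 0.310.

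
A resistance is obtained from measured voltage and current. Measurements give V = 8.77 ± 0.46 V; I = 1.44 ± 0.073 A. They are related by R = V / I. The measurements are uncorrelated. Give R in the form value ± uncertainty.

6.09 ± 0.444 Ω

Relative error in a monomial: (δR/R)² = Σ (nᵢ · δxᵢ/xᵢ)².
  (1·δV/V)² = (1×0.0525)² = 0.00275;  (-1·δI/I)² = (-1×0.0507)² = 0.00257
δR/R = √(0.00532) = 0.0729
R = 6.09 Ω, so δR = 0.0729 × 6.09 = 0.444 Ω.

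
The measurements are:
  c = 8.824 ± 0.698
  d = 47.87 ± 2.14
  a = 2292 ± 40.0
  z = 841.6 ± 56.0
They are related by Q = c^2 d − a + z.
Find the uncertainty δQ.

617

Let p = c^2·d = 3727. δp/p = √((2·δc/c)² + (1·δd/d)²) = √(0.0250 + 0.00200) = 0.164, so δp = 613.
Q = p − a + z: δQ = √(δp² + δa² + δz²) = √(3.75e+05 + 1600 + 3140) = 617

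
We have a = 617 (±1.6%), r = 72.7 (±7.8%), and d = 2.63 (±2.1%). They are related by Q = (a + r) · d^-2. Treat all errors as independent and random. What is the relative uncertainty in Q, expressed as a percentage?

4.51%

Let u = a + r = 690. δu = √(δa² + δr²) = √(97.5 + 32.2) = 11.4, so δu/u = 0.0165.
Q is then a monomial in u, d:
δQ/Q = √((δu/u)² + (-2·δd/d)²) = √(0.000272 + 0.00176) = 0.0451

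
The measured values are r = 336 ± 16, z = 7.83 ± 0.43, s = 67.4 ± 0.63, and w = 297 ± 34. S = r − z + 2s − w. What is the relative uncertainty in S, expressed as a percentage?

S is a linear combination, so absolute uncertainties add in quadrature:
  (δr)² = 256;  (δz)² = 0.185;  (2·δs)² = 1.59;  (δw)² = 1160
δS = √(1410) = 37.6
S = 166, so δS/S = 37.6/166 = 0.227.

22.7%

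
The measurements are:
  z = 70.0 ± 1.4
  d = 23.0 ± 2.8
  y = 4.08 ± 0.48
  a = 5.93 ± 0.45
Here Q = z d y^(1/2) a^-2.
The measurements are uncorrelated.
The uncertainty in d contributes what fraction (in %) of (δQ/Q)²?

(δQ/Q)² = (1·δz/z)² + (1·δd/d)² + (½·δy/y)² + (-2·δa/a)²
  z term: (1×0.0200)² = 0.000400
  d term: (1×0.122)² = 0.0148
  y term: (0.5×0.118)² = 0.00346
  a term: (-2×0.0759)² = 0.0230
Total = 0.0417. Share from d = 0.0148/0.0417 = 0.355.

35.5%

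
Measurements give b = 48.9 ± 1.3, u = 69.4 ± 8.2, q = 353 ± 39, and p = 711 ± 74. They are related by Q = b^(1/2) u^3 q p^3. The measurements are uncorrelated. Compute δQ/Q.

0.485

Products/powers → add relative errors in quadrature, weighted by exponent:
  (½·δb/b)² = (0.5×0.0266)² = 0.000177;  (3·δu/u)² = (3×0.118)² = 0.126;  (1·δq/q)² = (1×0.110)² = 0.0122;  (3·δp/p)² = (3×0.104)² = 0.0975
δQ/Q = √(0.236) = 0.485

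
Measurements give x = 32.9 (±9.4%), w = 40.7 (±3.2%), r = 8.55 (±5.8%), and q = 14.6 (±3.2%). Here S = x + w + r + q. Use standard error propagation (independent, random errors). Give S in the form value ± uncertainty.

Sums and differences: (δS)² = Σ (cᵢ δxᵢ)².
  (δx)² = 9.56;  (δw)² = 1.70;  (δr)² = 0.246;  (δq)² = 0.218
δS = √(11.7) = 3.42
S = 96.8.

96.8 ± 3.42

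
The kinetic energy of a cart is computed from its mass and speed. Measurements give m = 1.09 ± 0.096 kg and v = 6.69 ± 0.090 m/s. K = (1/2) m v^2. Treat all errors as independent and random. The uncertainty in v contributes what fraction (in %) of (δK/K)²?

8.54%

(δK/K)² = (1·δm/m)² + (2·δv/v)²
  m term: (1×0.0881)² = 0.00776
  v term: (2×0.0135)² = 0.000724
Total = 0.00848. Share from v = 0.000724/0.00848 = 0.0854.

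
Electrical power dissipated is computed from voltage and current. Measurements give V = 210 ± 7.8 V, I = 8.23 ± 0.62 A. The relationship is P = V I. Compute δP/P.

0.0840

For a monomial P ∝ V, I, fractional errors add in quadrature:
  (1·δV/V)² = (1×0.0371)² = 0.00138;  (1·δI/I)² = (1×0.0753)² = 0.00568
δP/P = √(0.00705) = 0.0840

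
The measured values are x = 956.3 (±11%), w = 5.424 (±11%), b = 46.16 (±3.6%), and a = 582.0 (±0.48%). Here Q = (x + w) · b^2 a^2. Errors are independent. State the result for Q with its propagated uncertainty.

(6.941 ± 0.911) × 10^11

Let u = x + w = 961.7. δu = √(δx² + δw²) = √(11100 + 0.356) = 105, so δu/u = 0.109.
Q is then a monomial in u, b, a:
δQ/Q = √((δu/u)² + (2·δb/b)² + (2·δa/a)²) = √(0.0120 + 0.00518 + 9.22e-05) = 0.131
Q = 6.941e+11, so δQ = 0.131 × 6.941e+11 = 9.11e+10.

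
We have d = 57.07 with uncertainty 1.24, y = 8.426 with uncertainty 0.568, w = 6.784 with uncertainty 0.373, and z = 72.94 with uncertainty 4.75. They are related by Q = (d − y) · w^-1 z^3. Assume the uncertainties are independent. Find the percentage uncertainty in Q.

Let u = d − y = 48.64. δu = √(δd² + δy²) = √(1.54 + 0.323) = 1.36, so δu/u = 0.0280.
Q is then a monomial in u, w, z:
δQ/Q = √((δu/u)² + (-1·δw/w)² + (3·δz/z)²) = √(0.000786 + 0.00302 + 0.0382) = 0.205

20.5%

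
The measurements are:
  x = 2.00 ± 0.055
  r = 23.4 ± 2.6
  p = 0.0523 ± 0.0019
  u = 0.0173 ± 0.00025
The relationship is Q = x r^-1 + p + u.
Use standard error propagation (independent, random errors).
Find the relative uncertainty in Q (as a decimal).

0.0643

Let w = x·r^-1 = 0.0855. δw/w = √((1·δx/x)² + (-1·δr/r)²) = √(0.000756 + 0.0123) = 0.114, so δw = 0.00978.
Q = w + p + u: δQ = √(δw² + δp² + δu²) = √(9.57e-05 + 3.61e-06 + 6.25e-08) = 0.00997
Q = 0.155, so δQ/Q = 0.00997/0.155 = 0.0643.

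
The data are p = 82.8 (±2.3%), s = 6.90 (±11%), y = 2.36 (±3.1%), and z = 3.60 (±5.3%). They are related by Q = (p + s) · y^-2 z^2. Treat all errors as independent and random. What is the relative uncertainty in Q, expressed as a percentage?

Let u = p + s = 89.7. δu = √(δp² + δs²) = √(3.63 + 0.576) = 2.05, so δu/u = 0.0229.
Q is then a monomial in u, y, z:
δQ/Q = √((δu/u)² + (-2·δy/y)² + (2·δz/z)²) = √(0.000522 + 0.00384 + 0.0112) = 0.125

12.5%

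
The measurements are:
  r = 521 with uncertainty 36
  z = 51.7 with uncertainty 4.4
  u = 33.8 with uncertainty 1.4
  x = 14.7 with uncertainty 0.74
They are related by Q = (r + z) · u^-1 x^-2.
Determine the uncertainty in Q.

0.00988

Let w = r + z = 573. δw = √(δr² + δz²) = √(1300 + 19.4) = 36.3, so δw/w = 0.0633.
Q is then a monomial in w, u, x:
δQ/Q = √((δw/w)² + (-1·δu/u)² + (-2·δx/x)²) = √(0.00401 + 0.00172 + 0.0101) = 0.126
Q = 0.0784, so δQ = 0.126 × 0.0784 = 0.00988.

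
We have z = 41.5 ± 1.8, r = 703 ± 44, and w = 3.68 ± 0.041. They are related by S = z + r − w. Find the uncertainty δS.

44.0

For a sum/difference, combine absolute errors in quadrature:
  (δz)² = 3.24;  (δr)² = 1940;  (δw)² = 0.00168
δS = √(1940) = 44.0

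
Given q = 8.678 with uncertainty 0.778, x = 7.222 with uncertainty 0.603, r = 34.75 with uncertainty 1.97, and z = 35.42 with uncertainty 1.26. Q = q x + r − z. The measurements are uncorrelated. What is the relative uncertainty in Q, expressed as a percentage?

12.9%

Let p = q·x = 62.67. δp/p = √((1·δq/q)² + (1·δx/x)²) = √(0.00804 + 0.00697) = 0.123, so δp = 7.68.
Q = p + r − z: δQ = √(δp² + δr² + δz²) = √(59.0 + 3.88 + 1.59) = 8.03
Q = 62.00, so δQ/Q = 8.03/62.00 = 0.129.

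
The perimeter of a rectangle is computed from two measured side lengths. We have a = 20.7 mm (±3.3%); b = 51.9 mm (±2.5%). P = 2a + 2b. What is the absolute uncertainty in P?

2.93 mm

Sums and differences: (δP)² = Σ (cᵢ δxᵢ)².
  (2·δa)² = 1.87;  (2·δb)² = 6.73
δP = √(8.60) = 2.93 mm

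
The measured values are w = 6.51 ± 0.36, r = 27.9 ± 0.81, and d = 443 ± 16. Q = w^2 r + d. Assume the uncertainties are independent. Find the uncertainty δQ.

Let p = w^2·r = 1180. δp/p = √((2·δw/w)² + (1·δr/r)²) = √(0.0122 + 0.000843) = 0.114, so δp = 135.
Q = p + d: δQ = √(δp² + δd²) = √(18300 + 256) = 136

136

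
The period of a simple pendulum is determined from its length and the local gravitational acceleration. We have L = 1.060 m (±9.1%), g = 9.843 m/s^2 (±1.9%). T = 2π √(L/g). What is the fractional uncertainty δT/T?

0.0465

Products/powers → add relative errors in quadrature, weighted by exponent:
  (½·δL/L)² = (0.5×0.0910)² = 0.00207;  (−½·δg/g)² = (-0.5×0.0190)² = 9.02e-05
δT/T = √(0.00216) = 0.0465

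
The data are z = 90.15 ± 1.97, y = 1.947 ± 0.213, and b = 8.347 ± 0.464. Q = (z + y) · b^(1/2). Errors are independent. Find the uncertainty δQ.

Let u = z + y = 92.10. δu = √(δz² + δy²) = √(3.88 + 0.0454) = 1.98, so δu/u = 0.0215.
Q is then a monomial in u, b:
δQ/Q = √((δu/u)² + (½·δb/b)²) = √(0.000463 + 0.000773) = 0.0351
Q = 266.1, so δQ = 0.0351 × 266.1 = 9.35.

9.35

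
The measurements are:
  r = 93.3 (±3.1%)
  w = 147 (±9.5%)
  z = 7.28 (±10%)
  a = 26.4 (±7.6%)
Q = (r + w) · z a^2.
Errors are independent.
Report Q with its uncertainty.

Let u = r + w = 240. δu = √(δr² + δw²) = √(8.37 + 195) = 14.3, so δu/u = 0.0593.
Q is then a monomial in u, z, a:
δQ/Q = √((δu/u)² + (1·δz/z)² + (2·δa/a)²) = √(0.00352 + 0.0100 + 0.0231) = 0.191
Q = 1.22e+06, so δQ = 0.191 × 1.22e+06 = 2.33e+05.

(1.22 ± 0.233) × 10^6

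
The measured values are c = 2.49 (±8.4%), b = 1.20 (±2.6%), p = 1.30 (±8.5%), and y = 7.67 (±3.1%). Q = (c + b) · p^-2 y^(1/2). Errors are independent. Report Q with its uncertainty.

6.05 ± 1.09

Let u = c + b = 3.69. δu = √(δc² + δb²) = √(0.0437 + 0.000973) = 0.211, so δu/u = 0.0573.
Q is then a monomial in u, p, y:
δQ/Q = √((δu/u)² + (-2·δp/p)² + (½·δy/y)²) = √(0.00328 + 0.0289 + 0.000240) = 0.180
Q = 6.05, so δQ = 0.180 × 6.05 = 1.09.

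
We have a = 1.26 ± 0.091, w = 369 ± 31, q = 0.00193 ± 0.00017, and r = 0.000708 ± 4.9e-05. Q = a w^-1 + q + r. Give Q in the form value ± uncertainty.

Let p = a·w^-1 = 0.00341. δp/p = √((1·δa/a)² + (-1·δw/w)²) = √(0.00522 + 0.00706) = 0.111, so δp = 0.000378.
Q = p + q + r: δQ = √(δp² + δq² + δr²) = √(1.43e-07 + 2.89e-08 + 2.4e-09) = 0.000418
Q = 0.00605.

0.00605 ± 0.000418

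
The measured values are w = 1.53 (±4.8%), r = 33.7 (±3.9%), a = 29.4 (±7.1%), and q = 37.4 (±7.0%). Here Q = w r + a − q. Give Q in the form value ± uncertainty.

43.6 ± 4.62

Let p = w·r = 51.6. δp/p = √((1·δw/w)² + (1·δr/r)²) = √(0.00230 + 0.00152) = 0.0618, so δp = 3.19.
Q = p + a − q: δQ = √(δp² + δa² + δq²) = √(10.2 + 4.36 + 6.85) = 4.62
Q = 43.6.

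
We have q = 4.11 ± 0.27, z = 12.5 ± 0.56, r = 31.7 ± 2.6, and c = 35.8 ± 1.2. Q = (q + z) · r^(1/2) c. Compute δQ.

217

Let u = q + z = 16.6. δu = √(δq² + δz²) = √(0.0729 + 0.314) = 0.622, so δu/u = 0.0374.
Q is then a monomial in u, r, c:
δQ/Q = √((δu/u)² + (½·δr/r)² + (1·δc/c)²) = √(0.00140 + 0.00168 + 0.00112) = 0.0649
Q = 3350, so δQ = 0.0649 × 3350 = 217.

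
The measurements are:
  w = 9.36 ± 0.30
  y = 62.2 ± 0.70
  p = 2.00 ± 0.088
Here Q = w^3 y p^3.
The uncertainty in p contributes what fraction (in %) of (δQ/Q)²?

(δQ/Q)² = (3·δw/w)² + (1·δy/y)² + (3·δp/p)²
  w term: (3×0.0321)² = 0.00925
  y term: (1×0.0113)² = 0.000127
  p term: (3×0.0440)² = 0.0174
Total = 0.0268. Share from p = 0.0174/0.0268 = 0.650.

65.0%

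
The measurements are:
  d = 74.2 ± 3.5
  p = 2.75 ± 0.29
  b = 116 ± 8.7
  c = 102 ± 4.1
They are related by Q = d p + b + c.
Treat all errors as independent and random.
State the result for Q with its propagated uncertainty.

422 ± 25.5

Let w = d·p = 204. δw/w = √((1·δd/d)² + (1·δp/p)²) = √(0.00222 + 0.0111) = 0.116, so δw = 23.6.
Q = w + b + c: δQ = √(δw² + δb² + δc²) = √(556 + 75.7 + 16.8) = 25.5
Q = 422.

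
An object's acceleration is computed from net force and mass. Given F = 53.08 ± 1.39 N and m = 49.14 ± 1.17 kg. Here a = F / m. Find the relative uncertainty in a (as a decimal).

Each factor contributes (exponent × relative error)² to (δa/a)²:
  (1·δF/F)² = (1×0.0262)² = 0.000686;  (-1·δm/m)² = (-1×0.0238)² = 0.000567
δa/a = √(0.00125) = 0.0354

0.0354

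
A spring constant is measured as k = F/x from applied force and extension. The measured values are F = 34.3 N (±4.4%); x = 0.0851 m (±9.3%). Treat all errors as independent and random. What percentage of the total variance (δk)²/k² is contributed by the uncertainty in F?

18.3%

(δk/k)² = (1·δF/F)² + (-1·δx/x)²
  F term: (1×0.0440)² = 0.00194
  x term: (-1×0.0930)² = 0.00865
Total = 0.0106. Share from F = 0.00194/0.0106 = 0.183.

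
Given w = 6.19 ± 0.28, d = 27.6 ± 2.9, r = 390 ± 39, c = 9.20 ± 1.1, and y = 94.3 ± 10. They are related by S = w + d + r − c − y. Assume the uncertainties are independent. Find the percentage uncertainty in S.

12.6%

S is a linear combination, so absolute uncertainties add in quadrature:
  (δw)² = 0.0784;  (δd)² = 8.41;  (δr)² = 1520;  (δc)² = 1.21;  (δy)² = 100
δS = √(1630) = 40.4
S = 320, so δS/S = 40.4/320 = 0.126.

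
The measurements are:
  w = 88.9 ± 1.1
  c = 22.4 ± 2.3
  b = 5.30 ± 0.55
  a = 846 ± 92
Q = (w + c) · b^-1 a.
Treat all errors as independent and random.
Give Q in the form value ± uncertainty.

Let u = w + c = 111. δu = √(δw² + δc²) = √(1.21 + 5.29) = 2.55, so δu/u = 0.0229.
Q is then a monomial in u, b, a:
δQ/Q = √((δu/u)² + (-1·δb/b)² + (1·δa/a)²) = √(0.000525 + 0.0108 + 0.0118) = 0.152
Q = 17800, so δQ = 0.152 × 17800 = 2700.

17800 ± 2700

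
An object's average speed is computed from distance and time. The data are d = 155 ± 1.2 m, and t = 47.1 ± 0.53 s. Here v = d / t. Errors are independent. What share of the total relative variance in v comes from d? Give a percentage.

(δv/v)² = (1·δd/d)² + (-1·δt/t)²
  d term: (1×0.00774)² = 5.99e-05
  t term: (-1×0.0113)² = 0.000127
Total = 0.000187. Share from d = 5.99e-05/0.000187 = 0.321.

32.1%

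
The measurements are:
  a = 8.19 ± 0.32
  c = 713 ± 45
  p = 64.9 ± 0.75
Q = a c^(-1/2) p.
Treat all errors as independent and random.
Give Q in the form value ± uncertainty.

Relative error in a monomial: (δQ/Q)² = Σ (nᵢ · δxᵢ/xᵢ)².
  (1·δa/a)² = (1×0.0391)² = 0.00153;  (−½·δc/c)² = (-0.5×0.0631)² = 0.000996;  (1·δp/p)² = (1×0.0116)² = 0.000134
δQ/Q = √(0.00266) = 0.0515
Q = 19.9, so δQ = 0.0515 × 19.9 = 1.03.

19.9 ± 1.03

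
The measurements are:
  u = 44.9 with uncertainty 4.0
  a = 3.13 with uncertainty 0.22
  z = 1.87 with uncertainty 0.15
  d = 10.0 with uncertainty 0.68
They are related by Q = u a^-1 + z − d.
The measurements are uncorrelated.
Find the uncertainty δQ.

1.77

Let p = u·a^-1 = 14.3. δp/p = √((1·δu/u)² + (-1·δa/a)²) = √(0.00794 + 0.00494) = 0.113, so δp = 1.63.
Q = p + z − d: δQ = √(δp² + δz² + δd²) = √(2.65 + 0.0225 + 0.462) = 1.77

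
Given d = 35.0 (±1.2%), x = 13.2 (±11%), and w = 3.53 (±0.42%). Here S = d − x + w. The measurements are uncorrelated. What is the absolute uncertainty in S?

1.51

Sums and differences: (δS)² = Σ (cᵢ δxᵢ)².
  (δd)² = 0.176;  (δx)² = 2.11;  (δw)² = 0.000220
δS = √(2.28) = 1.51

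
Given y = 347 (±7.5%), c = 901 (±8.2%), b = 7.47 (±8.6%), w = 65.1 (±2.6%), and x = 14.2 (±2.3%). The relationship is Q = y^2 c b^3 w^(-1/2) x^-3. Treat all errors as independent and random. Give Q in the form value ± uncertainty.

(1.96 ± 0.621) × 10^6

Each factor contributes (exponent × relative error)² to (δQ/Q)²:
  (2·δy/y)² = (2×0.0750)² = 0.0225;  (1·δc/c)² = (1×0.0820)² = 0.00672;  (3·δb/b)² = (3×0.0860)² = 0.0666;  (−½·δw/w)² = (-0.5×0.0260)² = 0.000169;  (-3·δx/x)² = (-3×0.0230)² = 0.00476
δQ/Q = √(0.101) = 0.317
Q = 1.96e+06, so δQ = 0.317 × 1.96e+06 = 6.21e+05.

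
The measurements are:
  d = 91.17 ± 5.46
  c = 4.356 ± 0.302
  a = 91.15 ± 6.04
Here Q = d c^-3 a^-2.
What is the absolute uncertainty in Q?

Since Q is a product/quotient, work with relative uncertainties:
  (1·δd/d)² = (1×0.0599)² = 0.00359;  (-3·δc/c)² = (-3×0.0693)² = 0.0433;  (-2·δa/a)² = (-2×0.0663)² = 0.0176
δQ/Q = √(0.0644) = 0.254
Q = 0.0001328, so δQ = 0.254 × 0.0001328 = 3.37e-05.

3.37e-05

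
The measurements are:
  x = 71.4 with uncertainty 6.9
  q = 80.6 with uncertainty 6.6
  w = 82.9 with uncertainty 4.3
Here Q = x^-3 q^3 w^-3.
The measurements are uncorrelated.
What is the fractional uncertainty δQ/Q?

0.411

Q is a product of powers, so relative uncertainties combine in quadrature:
  (-3·δx/x)² = (-3×0.0966)² = 0.0841;  (3·δq/q)² = (3×0.0819)² = 0.0603;  (-3·δw/w)² = (-3×0.0519)² = 0.0242
δQ/Q = √(0.169) = 0.411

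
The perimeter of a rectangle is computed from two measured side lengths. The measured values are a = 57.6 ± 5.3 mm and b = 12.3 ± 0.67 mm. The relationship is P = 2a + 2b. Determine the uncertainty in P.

Absolute uncertainties add in quadrature for a linear combination:
  (2·δa)² = 112;  (2·δb)² = 1.80
δP = √(114) = 10.7 mm

10.7 mm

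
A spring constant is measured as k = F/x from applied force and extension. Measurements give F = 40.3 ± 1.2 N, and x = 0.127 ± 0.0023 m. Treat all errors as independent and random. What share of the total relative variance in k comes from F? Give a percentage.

73.0%

(δk/k)² = (1·δF/F)² + (-1·δx/x)²
  F term: (1×0.0298)² = 0.000887
  x term: (-1×0.0181)² = 0.000328
Total = 0.00121. Share from F = 0.000887/0.00121 = 0.730.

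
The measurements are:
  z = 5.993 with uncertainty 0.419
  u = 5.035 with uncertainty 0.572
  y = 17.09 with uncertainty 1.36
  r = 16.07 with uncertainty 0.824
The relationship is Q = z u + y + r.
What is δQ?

Let p = z·u = 30.17. δp/p = √((1·δz/z)² + (1·δu/u)²) = √(0.00489 + 0.0129) = 0.133, so δp = 4.03.
Q = p + y + r: δQ = √(δp² + δy² + δr²) = √(16.2 + 1.85 + 0.679) = 4.33

4.33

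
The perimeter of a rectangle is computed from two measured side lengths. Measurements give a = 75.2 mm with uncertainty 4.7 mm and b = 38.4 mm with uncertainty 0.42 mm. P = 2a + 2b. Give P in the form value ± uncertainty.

Absolute uncertainties add in quadrature for a linear combination:
  (2·δa)² = 88.4;  (2·δb)² = 0.706
δP = √(89.1) = 9.44 mm
P = 227 mm.

227 ± 9.44 mm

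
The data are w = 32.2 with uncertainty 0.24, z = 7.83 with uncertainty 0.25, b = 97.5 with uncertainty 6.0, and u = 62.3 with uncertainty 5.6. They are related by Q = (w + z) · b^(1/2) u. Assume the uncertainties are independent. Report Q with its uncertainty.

Let h = w + z = 40.0. δh = √(δw² + δz²) = √(0.0576 + 0.0625) = 0.347, so δh/h = 0.00866.
Q is then a monomial in h, b, u:
δQ/Q = √((δh/h)² + (½·δb/b)² + (1·δu/u)²) = √(7.5e-05 + 0.000947 + 0.00808) = 0.0954
Q = 24600, so δQ = 0.0954 × 24600 = 2350.

24600 ± 2350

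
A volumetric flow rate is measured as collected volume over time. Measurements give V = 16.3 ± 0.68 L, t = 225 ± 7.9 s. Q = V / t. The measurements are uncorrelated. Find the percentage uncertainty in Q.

5.45%

Products/powers → add relative errors in quadrature, weighted by exponent:
  (1·δV/V)² = (1×0.0417)² = 0.00174;  (-1·δt/t)² = (-1×0.0351)² = 0.00123
δQ/Q = √(0.00297) = 0.0545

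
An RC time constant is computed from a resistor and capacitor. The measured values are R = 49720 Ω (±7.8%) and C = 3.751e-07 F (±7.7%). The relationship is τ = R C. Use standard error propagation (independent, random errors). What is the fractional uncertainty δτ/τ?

0.110

τ is a product of powers, so relative uncertainties combine in quadrature:
  (1·δR/R)² = (1×0.0780)² = 0.00608;  (1·δC/C)² = (1×0.0770)² = 0.00593
δτ/τ = √(0.0120) = 0.110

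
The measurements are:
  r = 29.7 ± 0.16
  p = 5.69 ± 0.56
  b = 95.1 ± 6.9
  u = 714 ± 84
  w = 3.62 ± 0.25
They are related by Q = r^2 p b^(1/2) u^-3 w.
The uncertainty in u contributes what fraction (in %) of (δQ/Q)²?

88.7%

(δQ/Q)² = (2·δr/r)² + (1·δp/p)² + (½·δb/b)² + (-3·δu/u)² + (1·δw/w)²
  r term: (2×0.00539)² = 0.000116
  p term: (1×0.0984)² = 0.00969
  b term: (0.5×0.0726)² = 0.00132
  u term: (-3×0.118)² = 0.125
  w term: (1×0.0691)² = 0.00477
Total = 0.140. Share from u = 0.125/0.140 = 0.887.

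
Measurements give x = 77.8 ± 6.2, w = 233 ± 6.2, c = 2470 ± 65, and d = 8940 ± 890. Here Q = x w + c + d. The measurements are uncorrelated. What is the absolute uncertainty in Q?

1770

Let p = x·w = 18100. δp/p = √((1·δx/x)² + (1·δw/w)²) = √(0.00635 + 0.000708) = 0.0840, so δp = 1520.
Q = p + c + d: δQ = √(δp² + δc² + δd²) = √(2.32e+06 + 4220 + 7.92e+05) = 1770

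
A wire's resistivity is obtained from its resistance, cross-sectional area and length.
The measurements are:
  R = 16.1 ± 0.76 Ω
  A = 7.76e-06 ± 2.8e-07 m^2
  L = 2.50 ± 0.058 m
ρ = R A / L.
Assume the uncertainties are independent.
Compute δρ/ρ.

0.0638

Since ρ is a product/quotient, work with relative uncertainties:
  (1·δR/R)² = (1×0.0472)² = 0.00223;  (1·δA/A)² = (1×0.0361)² = 0.00130;  (-1·δL/L)² = (-1×0.0232)² = 0.000538
δρ/ρ = √(0.00407) = 0.0638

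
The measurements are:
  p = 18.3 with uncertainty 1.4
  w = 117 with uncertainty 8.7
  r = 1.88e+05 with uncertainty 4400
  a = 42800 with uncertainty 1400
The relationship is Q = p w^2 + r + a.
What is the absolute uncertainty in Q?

42100

Let h = p·w^2 = 2.51e+05. δh/h = √((1·δp/p)² + (2·δw/w)²) = √(0.00585 + 0.0221) = 0.167, so δh = 41900.
Q = h + r + a: δQ = √(δh² + δr² + δa²) = √(1.76e+09 + 1.94e+07 + 1.96e+06) = 42100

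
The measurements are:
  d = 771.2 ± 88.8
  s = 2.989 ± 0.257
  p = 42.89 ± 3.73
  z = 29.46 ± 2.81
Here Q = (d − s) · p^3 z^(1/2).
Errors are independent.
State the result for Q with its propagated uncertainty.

Let u = d − s = 768.2. δu = √(δd² + δs²) = √(7890 + 0.0660) = 88.8, so δu/u = 0.116.
Q is then a monomial in u, p, z:
δQ/Q = √((δu/u)² + (3·δp/p)² + (½·δz/z)²) = √(0.0134 + 0.0681 + 0.00227) = 0.289
Q = 3.29e+08, so δQ = 0.289 × 3.29e+08 = 9.52e+07.

(3.290 ± 0.952) × 10^8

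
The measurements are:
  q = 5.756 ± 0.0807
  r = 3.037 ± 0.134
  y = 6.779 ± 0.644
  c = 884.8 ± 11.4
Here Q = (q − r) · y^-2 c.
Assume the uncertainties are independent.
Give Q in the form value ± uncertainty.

52.35 ± 10.4

Let u = q − r = 2.719. δu = √(δq² + δr²) = √(0.00651 + 0.0180) = 0.156, so δu/u = 0.0575.
Q is then a monomial in u, y, c:
δQ/Q = √((δu/u)² + (-2·δy/y)² + (1·δc/c)²) = √(0.00331 + 0.0361 + 0.000166) = 0.199
Q = 52.35, so δQ = 0.199 × 52.35 = 10.4.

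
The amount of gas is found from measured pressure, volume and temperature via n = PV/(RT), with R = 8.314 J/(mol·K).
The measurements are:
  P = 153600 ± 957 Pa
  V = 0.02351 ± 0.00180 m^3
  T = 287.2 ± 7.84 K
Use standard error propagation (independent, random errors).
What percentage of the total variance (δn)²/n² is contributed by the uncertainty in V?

88.2%

(δn/n)² = (1·δP/P)² + (1·δV/V)² + (-1·δT/T)²
  P term: (1×0.00623)² = 3.88e-05
  V term: (1×0.0766)² = 0.00586
  T term: (-1×0.0273)² = 0.000745
Total = 0.00665. Share from V = 0.00586/0.00665 = 0.882.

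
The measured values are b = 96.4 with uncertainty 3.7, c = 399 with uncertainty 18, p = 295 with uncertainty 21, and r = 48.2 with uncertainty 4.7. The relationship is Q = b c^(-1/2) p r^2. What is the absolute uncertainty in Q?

Relative error in a monomial: (δQ/Q)² = Σ (nᵢ · δxᵢ/xᵢ)².
  (1·δb/b)² = (1×0.0384)² = 0.00147;  (−½·δc/c)² = (-0.5×0.0451)² = 0.000509;  (1·δp/p)² = (1×0.0712)² = 0.00507;  (2·δr/r)² = (2×0.0975)² = 0.0380
δQ/Q = √(0.0451) = 0.212
Q = 3.31e+06, so δQ = 0.212 × 3.31e+06 = 7.02e+05.

7.02e+05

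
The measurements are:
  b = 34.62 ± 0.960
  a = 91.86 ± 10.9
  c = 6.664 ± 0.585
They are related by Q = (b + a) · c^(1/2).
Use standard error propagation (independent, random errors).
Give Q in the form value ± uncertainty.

326.5 ± 31.7

Let u = b + a = 126.5. δu = √(δb² + δa²) = √(0.922 + 119) = 10.9, so δu/u = 0.0865.
Q is then a monomial in u, c:
δQ/Q = √((δu/u)² + (½·δc/c)²) = √(0.00748 + 0.00193) = 0.0970
Q = 326.5, so δQ = 0.0970 × 326.5 = 31.7.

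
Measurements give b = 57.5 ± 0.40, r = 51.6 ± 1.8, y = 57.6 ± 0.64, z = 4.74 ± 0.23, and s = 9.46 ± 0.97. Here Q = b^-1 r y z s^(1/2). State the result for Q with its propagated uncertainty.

754 ± 60.2

Products/powers → add relative errors in quadrature, weighted by exponent:
  (-1·δb/b)² = (-1×0.00696)² = 4.84e-05;  (1·δr/r)² = (1×0.0349)² = 0.00122;  (1·δy/y)² = (1×0.0111)² = 0.000123;  (1·δz/z)² = (1×0.0485)² = 0.00235;  (½·δs/s)² = (0.5×0.103)² = 0.00263
δQ/Q = √(0.00637) = 0.0798
Q = 754, so δQ = 0.0798 × 754 = 60.2.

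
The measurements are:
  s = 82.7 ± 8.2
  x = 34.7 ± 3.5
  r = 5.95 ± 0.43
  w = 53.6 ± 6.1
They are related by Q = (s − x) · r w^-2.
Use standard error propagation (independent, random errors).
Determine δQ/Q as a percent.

30.3%

Let u = s − x = 48.0. δu = √(δs² + δx²) = √(67.2 + 12.2) = 8.92, so δu/u = 0.186.
Q is then a monomial in u, r, w:
δQ/Q = √((δu/u)² + (1·δr/r)² + (-2·δw/w)²) = √(0.0345 + 0.00522 + 0.0518) = 0.303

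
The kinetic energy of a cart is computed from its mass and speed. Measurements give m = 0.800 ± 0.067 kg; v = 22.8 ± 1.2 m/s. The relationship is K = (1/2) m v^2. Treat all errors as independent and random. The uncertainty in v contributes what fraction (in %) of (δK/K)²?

(δK/K)² = (1·δm/m)² + (2·δv/v)²
  m term: (1×0.0838)² = 0.00701
  v term: (2×0.0526)² = 0.0111
Total = 0.0181. Share from v = 0.0111/0.0181 = 0.612.

61.2%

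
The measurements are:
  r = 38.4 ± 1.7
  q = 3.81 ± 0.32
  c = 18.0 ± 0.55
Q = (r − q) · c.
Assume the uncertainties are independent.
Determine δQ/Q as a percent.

5.86%

Let u = r − q = 34.6. δu = √(δr² + δq²) = √(2.89 + 0.102) = 1.73, so δu/u = 0.0500.
Q is then a monomial in u, c:
δQ/Q = √((δu/u)² + (1·δc/c)²) = √(0.00250 + 0.000934) = 0.0586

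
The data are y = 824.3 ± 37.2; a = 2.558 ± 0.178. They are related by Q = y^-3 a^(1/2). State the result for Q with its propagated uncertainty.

(2.856 ± 0.399) × 10^-9

Each factor contributes (exponent × relative error)² to (δQ/Q)²:
  (-3·δy/y)² = (-3×0.0451)² = 0.0183;  (½·δa/a)² = (0.5×0.0696)² = 0.00121
δQ/Q = √(0.0195) = 0.140
Q = 2.856e-09, so δQ = 0.140 × 2.856e-09 = 3.99e-10.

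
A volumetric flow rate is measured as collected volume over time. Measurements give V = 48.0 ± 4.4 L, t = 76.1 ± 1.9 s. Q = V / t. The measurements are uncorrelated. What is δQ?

For a monomial Q ∝ V, t^-1, fractional errors add in quadrature:
  (1·δV/V)² = (1×0.0917)² = 0.00840;  (-1·δt/t)² = (-1×0.0250)² = 0.000623
δQ/Q = √(0.00903) = 0.0950
Q = 0.631 L/s, so δQ = 0.0950 × 0.631 = 0.0599 L/s.

0.0599 L/s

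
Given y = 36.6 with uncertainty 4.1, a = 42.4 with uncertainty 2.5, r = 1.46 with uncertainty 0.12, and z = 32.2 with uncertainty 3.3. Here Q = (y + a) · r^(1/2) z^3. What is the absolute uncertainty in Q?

Let u = y + a = 79.0. δu = √(δy² + δa²) = √(16.8 + 6.25) = 4.80, so δu/u = 0.0608.
Q is then a monomial in u, r, z:
δQ/Q = √((δu/u)² + (½·δr/r)² + (3·δz/z)²) = √(0.00369 + 0.00169 + 0.0945) = 0.316
Q = 3.19e+06, so δQ = 0.316 × 3.19e+06 = 1.01e+06.

1.01e+06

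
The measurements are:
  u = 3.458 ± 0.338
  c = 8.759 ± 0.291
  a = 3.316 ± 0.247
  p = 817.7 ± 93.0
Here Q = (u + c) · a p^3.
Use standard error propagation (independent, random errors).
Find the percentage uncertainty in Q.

35.1%

Let w = u + c = 12.22. δw = √(δu² + δc²) = √(0.114 + 0.0847) = 0.446, so δw/w = 0.0365.
Q is then a monomial in w, a, p:
δQ/Q = √((δw/w)² + (1·δa/a)² + (3·δp/p)²) = √(0.00133 + 0.00555 + 0.116) = 0.351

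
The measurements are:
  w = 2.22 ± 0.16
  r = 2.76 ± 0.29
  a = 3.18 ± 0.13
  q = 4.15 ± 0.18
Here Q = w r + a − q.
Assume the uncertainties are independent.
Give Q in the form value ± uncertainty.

Let p = w·r = 6.13. δp/p = √((1·δw/w)² + (1·δr/r)²) = √(0.00519 + 0.0110) = 0.127, so δp = 0.781.
Q = p + a − q: δQ = √(δp² + δa² + δq²) = √(0.609 + 0.0169 + 0.0324) = 0.812
Q = 5.16.

5.16 ± 0.812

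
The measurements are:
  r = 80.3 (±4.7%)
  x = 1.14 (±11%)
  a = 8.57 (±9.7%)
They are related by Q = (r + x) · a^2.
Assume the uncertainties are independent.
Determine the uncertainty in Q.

1190

Let u = r + x = 81.4. δu = √(δr² + δx²) = √(14.2 + 0.0157) = 3.78, so δu/u = 0.0464.
Q is then a monomial in u, a:
δQ/Q = √((δu/u)² + (2·δa/a)²) = √(0.00215 + 0.0376) = 0.199
Q = 5980, so δQ = 0.199 × 5980 = 1190.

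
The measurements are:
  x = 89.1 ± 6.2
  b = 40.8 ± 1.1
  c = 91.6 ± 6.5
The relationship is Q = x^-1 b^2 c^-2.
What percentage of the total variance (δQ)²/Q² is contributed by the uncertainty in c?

(δQ/Q)² = (-1·δx/x)² + (2·δb/b)² + (-2·δc/c)²
  x term: (-1×0.0696)² = 0.00484
  b term: (2×0.0270)² = 0.00291
  c term: (-2×0.0710)² = 0.0201
Total = 0.0279. Share from c = 0.0201/0.0279 = 0.722.

72.2%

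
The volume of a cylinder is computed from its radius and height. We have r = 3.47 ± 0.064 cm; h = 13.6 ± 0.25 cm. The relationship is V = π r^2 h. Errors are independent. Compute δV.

21.2 cm^3

Relative error in a monomial: (δV/V)² = Σ (nᵢ · δxᵢ/xᵢ)².
  (2·δr/r)² = (2×0.0184)² = 0.00136;  (1·δh/h)² = (1×0.0184)² = 0.000338
δV/V = √(0.00170) = 0.0412
V = 514 cm^3, so δV = 0.0412 × 514 = 21.2 cm^3.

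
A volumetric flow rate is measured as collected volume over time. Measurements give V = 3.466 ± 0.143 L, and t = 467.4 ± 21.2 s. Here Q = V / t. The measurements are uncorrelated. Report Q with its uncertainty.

0.007415 ± 0.000455 L/s

Products/powers → add relative errors in quadrature, weighted by exponent:
  (1·δV/V)² = (1×0.0413)² = 0.00170;  (-1·δt/t)² = (-1×0.0454)² = 0.00206
δQ/Q = √(0.00376) = 0.0613
Q = 0.007415 L/s, so δQ = 0.0613 × 0.007415 = 0.000455 L/s.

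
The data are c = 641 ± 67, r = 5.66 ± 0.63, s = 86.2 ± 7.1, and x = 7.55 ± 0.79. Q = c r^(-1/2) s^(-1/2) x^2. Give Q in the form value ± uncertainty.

1650 ± 404

Q is a product of powers, so relative uncertainties combine in quadrature:
  (1·δc/c)² = (1×0.105)² = 0.0109;  (−½·δr/r)² = (-0.5×0.111)² = 0.00310;  (−½·δs/s)² = (-0.5×0.0824)² = 0.00170;  (2·δx/x)² = (2×0.105)² = 0.0438
δQ/Q = √(0.0595) = 0.244
Q = 1650, so δQ = 0.244 × 1650 = 404.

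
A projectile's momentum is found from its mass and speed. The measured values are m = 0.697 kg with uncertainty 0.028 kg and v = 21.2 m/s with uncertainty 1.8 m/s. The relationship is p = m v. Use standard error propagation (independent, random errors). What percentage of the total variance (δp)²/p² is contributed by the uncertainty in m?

18.3%

(δp/p)² = (1·δm/m)² + (1·δv/v)²
  m term: (1×0.0402)² = 0.00161
  v term: (1×0.0849)² = 0.00721
Total = 0.00882. Share from m = 0.00161/0.00882 = 0.183.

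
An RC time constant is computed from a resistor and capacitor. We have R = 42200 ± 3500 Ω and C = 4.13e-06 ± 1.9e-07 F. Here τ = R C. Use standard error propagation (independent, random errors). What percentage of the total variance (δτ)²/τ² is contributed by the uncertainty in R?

(δτ/τ)² = (1·δR/R)² + (1·δC/C)²
  R term: (1×0.0829)² = 0.00688
  C term: (1×0.0460)² = 0.00212
Total = 0.00900. Share from R = 0.00688/0.00900 = 0.765.

76.5%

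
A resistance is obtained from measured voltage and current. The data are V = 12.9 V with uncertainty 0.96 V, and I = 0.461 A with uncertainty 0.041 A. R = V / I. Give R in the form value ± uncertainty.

28.0 ± 3.25 Ω

Each factor contributes (exponent × relative error)² to (δR/R)²:
  (1·δV/V)² = (1×0.0744)² = 0.00554;  (-1·δI/I)² = (-1×0.0889)² = 0.00791
δR/R = √(0.0134) = 0.116
R = 28.0 Ω, so δR = 0.116 × 28.0 = 3.25 Ω.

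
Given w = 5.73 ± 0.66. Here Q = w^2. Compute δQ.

7.56

Q ∝ w^2, so δQ/Q = |2| · δw/w = 2 × 0.115 = 0.230.
Q = 32.8, so δQ = 0.230 × 32.8 = 7.56.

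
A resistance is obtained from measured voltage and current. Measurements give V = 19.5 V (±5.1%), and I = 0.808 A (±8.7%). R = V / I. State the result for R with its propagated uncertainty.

Each factor contributes (exponent × relative error)² to (δR/R)²:
  (1·δV/V)² = (1×0.0510)² = 0.00260;  (-1·δI/I)² = (-1×0.0870)² = 0.00757
δR/R = √(0.0102) = 0.101
R = 24.1 Ω, so δR = 0.101 × 24.1 = 2.43 Ω.

24.1 ± 2.43 Ω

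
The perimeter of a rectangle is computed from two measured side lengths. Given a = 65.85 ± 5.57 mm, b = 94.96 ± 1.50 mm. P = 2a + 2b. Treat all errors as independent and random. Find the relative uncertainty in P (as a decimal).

0.0359

Each term contributes (cᵢ δxᵢ)² to (δP)²:
  (2·δa)² = 124;  (2·δb)² = 9.00
δP = √(133) = 11.5 mm
P = 321.6 mm, so δP/P = 11.5/321.6 = 0.0359.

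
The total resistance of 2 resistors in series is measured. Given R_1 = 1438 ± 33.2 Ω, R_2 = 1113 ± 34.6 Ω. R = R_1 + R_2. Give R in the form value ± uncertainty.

2551 ± 48.0 Ω

Each term contributes (cᵢ δxᵢ)² to (δR)²:
  (δR_1)² = 1100;  (δR_2)² = 1200
δR = √(2300) = 48.0 Ω
R = 2551 Ω.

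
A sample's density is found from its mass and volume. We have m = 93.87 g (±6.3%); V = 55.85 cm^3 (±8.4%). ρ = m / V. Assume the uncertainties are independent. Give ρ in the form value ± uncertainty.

1.681 ± 0.176 g/cm^3

ρ is a product of powers, so relative uncertainties combine in quadrature:
  (1·δm/m)² = (1×0.0630)² = 0.00397;  (-1·δV/V)² = (-1×0.0840)² = 0.00706
δρ/ρ = √(0.0110) = 0.105
ρ = 1.681 g/cm^3, so δρ = 0.105 × 1.681 = 0.176 g/cm^3.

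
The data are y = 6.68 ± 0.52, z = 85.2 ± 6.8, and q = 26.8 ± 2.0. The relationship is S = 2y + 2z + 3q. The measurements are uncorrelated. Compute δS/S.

S is a linear combination, so absolute uncertainties add in quadrature:
  (2·δy)² = 1.08;  (2·δz)² = 185;  (3·δq)² = 36.0
δS = √(222) = 14.9
S = 264, so δS/S = 14.9/264 = 0.0564.

0.0564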